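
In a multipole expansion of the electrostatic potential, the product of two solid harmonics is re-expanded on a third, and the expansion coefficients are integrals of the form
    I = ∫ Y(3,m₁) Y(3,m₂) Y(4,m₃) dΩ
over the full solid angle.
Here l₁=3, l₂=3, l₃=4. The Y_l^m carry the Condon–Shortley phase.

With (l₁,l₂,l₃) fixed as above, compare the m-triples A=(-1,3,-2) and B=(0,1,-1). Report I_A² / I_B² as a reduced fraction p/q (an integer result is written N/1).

l's match ⇒ only the (l;m) 3-j factors differ between A and B.
A: triangle coeff Δ(3,3,4) = 1/34650; Σ_t [2,2]: t=2:+1/192 = 1/192; (3j)²=3/77 [(3 3 4; -1 3 -2)], sign=+1
B: triangle coeff Δ(3,3,4) = 1/34650; Σ_t [0,2]: t=0:+1/288 t=1:−1/24 t=2:+1/48 = -5/288; (3j)²=5/462 [(3 3 4; 0 1 -1)], sign=+1
I_A²/I_B² = (3/77)/(5/462) = 18/5

18/5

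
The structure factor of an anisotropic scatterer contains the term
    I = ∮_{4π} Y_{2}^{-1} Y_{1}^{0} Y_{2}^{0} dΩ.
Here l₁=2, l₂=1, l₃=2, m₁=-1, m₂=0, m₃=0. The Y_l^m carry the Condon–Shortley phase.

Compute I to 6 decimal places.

Σmᵢ = -1 ≠ 0, so the φ-integral vanishes; I = 0

0.000000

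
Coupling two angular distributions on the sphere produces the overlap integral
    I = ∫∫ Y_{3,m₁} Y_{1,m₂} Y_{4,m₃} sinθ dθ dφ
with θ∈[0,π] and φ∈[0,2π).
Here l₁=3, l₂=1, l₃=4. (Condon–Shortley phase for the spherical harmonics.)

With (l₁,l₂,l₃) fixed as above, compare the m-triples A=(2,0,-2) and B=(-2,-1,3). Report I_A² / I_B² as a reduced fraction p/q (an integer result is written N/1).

Shared (l₁,l₂,l₃)=(3,1,4): N and (l;000)² cancel in I_A²/I_B².
A: Δ = 0!·6!·2!/9! = 1/252; Racah Σ t=0..0: t=0:+1/120 = 1/120; ⇒ 3j(3 1 4; 2 0 -2)² = 1/21, sgn +1
B: Δ = 0!·6!·2!/9! = 1/252; Racah Σ t=0..0: t=0:+1/240 = 1/240; ⇒ 3j(3 1 4; -2 -1 3)² = 1/12, sgn -1
I_A²/I_B² = (1/21)/(1/12) = 4/7

4/7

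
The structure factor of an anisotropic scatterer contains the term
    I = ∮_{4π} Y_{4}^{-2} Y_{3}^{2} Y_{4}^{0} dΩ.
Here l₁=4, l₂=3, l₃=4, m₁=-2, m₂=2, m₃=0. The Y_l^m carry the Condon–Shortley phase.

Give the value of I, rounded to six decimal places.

l₁+l₂+l₃=11 is odd: 3j(l;000)=0 ⇒ I=0

0.000000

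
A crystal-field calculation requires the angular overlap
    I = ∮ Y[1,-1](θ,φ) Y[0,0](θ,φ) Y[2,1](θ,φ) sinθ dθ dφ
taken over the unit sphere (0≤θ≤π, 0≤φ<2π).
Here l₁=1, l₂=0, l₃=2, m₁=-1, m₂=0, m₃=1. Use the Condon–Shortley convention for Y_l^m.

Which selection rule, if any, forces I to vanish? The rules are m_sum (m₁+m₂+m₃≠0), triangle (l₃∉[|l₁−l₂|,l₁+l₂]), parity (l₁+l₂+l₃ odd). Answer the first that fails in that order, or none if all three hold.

triangle

azimuthal sum: -1 + 0 + 1 = 0  ✓
1 ≤ 2 ≤ 1 (triangle on l)  ✗
L = 1 + 0 + 2 = 3 (odd)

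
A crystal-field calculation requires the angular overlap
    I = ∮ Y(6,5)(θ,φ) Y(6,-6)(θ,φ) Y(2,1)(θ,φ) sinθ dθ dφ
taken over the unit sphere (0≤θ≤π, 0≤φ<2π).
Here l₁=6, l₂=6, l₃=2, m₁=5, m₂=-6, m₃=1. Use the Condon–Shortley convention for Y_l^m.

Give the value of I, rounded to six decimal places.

0.178412

m-sum 0 ✓  L=14 even ✓  0≤2≤12 ✓
Π(2lᵢ+1) = 13×13×5 = 845
triangle coeff Δ(6,6,2) = 1/90090
Σ_t [4,6]: t=4:+1/69120 t=5:−1/14400 t=6:+1/69120 = -7/172800
(3j)²=14/715 [(6 6 2; 0 0 0)], sign=-1
Σ_t [0,0]: t=0:+1/7257600 = 1/7257600
(3j)²=11/455 [(6 6 2; 5 -6 1)], sign=-1
⇒ 4πI² = 2/5
I = (+1)√(2/5/(4π)) = 0.17841241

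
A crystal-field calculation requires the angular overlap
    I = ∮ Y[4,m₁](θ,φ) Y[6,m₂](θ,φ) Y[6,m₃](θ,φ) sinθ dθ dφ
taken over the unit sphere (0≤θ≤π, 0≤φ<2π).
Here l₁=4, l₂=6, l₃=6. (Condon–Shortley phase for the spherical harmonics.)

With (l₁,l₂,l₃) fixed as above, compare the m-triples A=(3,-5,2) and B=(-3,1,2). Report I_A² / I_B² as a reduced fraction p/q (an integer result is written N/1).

l's match ⇒ only the (l;m) 3-j factors differ between A and B.
A: triangle coeff Δ(4,6,6) = 1/15315300; Σ_t [0,1]: t=0:+1/725760 t=1:−1/5806080 = 1/829440; (3j)²=49/2652 [(4 6 6; 3 -5 2)], sign=+1
B: triangle coeff Δ(4,6,6) = 1/15315300; Σ_t [3,4]: t=3:−1/82944 t=4:+1/103680 = -1/414720; (3j)²=49/43758 [(4 6 6; -3 1 2)], sign=-1
I_A²/I_B² = (49/2652)/(49/43758) = 33/2

33/2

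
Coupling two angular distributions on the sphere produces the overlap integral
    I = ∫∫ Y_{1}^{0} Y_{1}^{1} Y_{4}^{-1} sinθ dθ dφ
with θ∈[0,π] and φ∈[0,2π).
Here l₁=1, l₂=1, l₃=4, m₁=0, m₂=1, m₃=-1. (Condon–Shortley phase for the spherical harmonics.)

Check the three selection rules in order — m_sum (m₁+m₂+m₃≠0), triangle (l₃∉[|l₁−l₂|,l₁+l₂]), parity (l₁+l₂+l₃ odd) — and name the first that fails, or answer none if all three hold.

triangle

m₁+m₂+m₃ = 0 + 1 − 1 = 0  ✓
triangle: |1−1|=0 ≤ l₃=4 ≤ 1+1=2  ✗
parity: l₁+l₂+l₃ = 6 is even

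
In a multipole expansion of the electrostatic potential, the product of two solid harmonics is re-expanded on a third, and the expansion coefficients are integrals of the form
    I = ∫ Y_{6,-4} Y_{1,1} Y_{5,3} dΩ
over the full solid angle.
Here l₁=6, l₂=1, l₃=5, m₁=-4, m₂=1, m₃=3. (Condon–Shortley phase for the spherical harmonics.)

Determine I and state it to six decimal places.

Rules hold: Σm=0, L=12 even, 5≤5≤7.
N = 13·3·11 = 429
Δ = 2!·10!·0!/13! = 1/858
Racah Σ t=1..1: t=1:−1/14400 = -1/14400
⇒ 3j(6 1 5; 0 0 0)² = 6/143, sgn +1
Racah Σ t=2..2: t=2:+1/161280 = 1/161280
⇒ 3j(6 1 5; -4 1 3)² = 15/286, sgn +1
4πI² = N·(3j₀)²·(3jₘ)² = 135/143
I = +1·√(0.944056/4π) = 0.27409047

0.274090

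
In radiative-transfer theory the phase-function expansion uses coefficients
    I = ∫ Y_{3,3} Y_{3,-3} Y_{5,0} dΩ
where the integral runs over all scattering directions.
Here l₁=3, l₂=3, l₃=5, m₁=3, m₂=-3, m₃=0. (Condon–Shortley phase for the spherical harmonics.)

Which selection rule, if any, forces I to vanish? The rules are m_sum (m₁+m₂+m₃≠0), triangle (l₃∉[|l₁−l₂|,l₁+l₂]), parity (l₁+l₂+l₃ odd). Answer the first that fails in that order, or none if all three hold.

parity

Σmᵢ = 0  ✓
l₃∈[|l₁−l₂|,l₁+l₂]=[0,6], have l₃=5  ✓
Σlᵢ = 11 ⇒ odd  ✗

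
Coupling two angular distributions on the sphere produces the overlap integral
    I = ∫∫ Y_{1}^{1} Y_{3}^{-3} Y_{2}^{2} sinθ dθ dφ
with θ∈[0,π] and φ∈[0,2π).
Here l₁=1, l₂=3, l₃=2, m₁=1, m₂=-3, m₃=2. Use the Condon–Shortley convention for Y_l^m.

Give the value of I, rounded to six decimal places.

-0.319865

m-sum 0 ✓  L=6 even ✓  2≤2≤4 ✓
Π(2lᵢ+1) = 3×7×5 = 105
triangle coeff Δ(1,3,2) = 1/105
Σ_t [1,1]: t=1:−1/4 = -1/4
(3j)²=3/35 [(1 3 2; 0 0 0)], sign=-1
Σ_t [0,0]: t=0:+1/48 = 1/48
(3j)²=1/7 [(1 3 2; 1 -3 2)], sign=+1
⇒ 4πI² = 9/7
I = (-1)√(9/7/(4π)) = -0.31986543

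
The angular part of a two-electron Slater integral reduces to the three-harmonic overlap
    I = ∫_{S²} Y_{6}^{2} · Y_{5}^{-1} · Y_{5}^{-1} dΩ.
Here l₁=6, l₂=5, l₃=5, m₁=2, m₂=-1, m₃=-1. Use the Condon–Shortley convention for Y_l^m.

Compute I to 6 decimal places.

0.125759

Rules hold: Σm=0, L=16 even, 1≤5≤11.
N = 13·11·11 = 1573
Δ = 6!·6!·4!/17! = 1/28588560
Racah Σ t=1..5: t=1:−1/345600 t=2:+1/13824 t=3:−1/5184 t=4:+1/13824 t=5:−1/345600 = -7/129600
⇒ 3j(6 5 5; 0 0 0)² = 80/7293, sgn +1
Racah Σ t=0..4: t=0:+1/829440 t=1:−1/25920 t=2:+1/9216 t=3:−1/25920 t=4:+1/829440 = 7/207360
⇒ 3j(6 5 5; 2 -1 -1)² = 28/2431, sgn +1
4πI² = N·(3j₀)²·(3jₘ)² = 2240/11271
I = +1·√(0.19874/4π) = 0.12575865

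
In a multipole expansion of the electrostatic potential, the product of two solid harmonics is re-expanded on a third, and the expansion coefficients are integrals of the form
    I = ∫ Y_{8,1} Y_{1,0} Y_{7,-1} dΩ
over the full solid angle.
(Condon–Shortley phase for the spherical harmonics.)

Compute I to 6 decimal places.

m-sum 0 ✓  L=16 even ✓  7≤7≤9 ✓
Π(2lᵢ+1) = 17×3×15 = 765
triangle coeff Δ(8,1,7) = 1/2040
Σ_t [1,1]: t=1:−1/25401600 = -1/25401600
(3j)²=8/255 [(8 1 7; 0 0 0)], sign=+1
Σ_t [1,1]: t=1:−1/29030400 = -1/29030400
(3j)²=21/680 [(8 1 7; 1 0 -1)], sign=-1
⇒ 4πI² = 63/85
I = (-1)√(63/85/(4π)) = -0.24285994

-0.242860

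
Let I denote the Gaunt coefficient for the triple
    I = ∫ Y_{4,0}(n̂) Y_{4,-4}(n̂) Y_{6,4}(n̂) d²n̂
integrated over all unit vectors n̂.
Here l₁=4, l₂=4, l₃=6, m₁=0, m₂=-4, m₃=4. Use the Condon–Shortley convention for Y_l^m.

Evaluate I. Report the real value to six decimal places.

-0.190852

Rules hold: Σm=0, L=14 even, 0≤6≤8.
N = 9·9·13 = 1053
Δ = 2!·6!·6!/15! = 1/1261260
Racah Σ t=0..2: t=0:+1/4608 t=1:−1/1296 t=2:+1/4608 = -7/20736
⇒ 3j(4 4 6; 0 0 0)² = 20/1287, sgn -1
Racah Σ t=0..0: t=0:+1/69120 = 1/69120
⇒ 3j(4 4 6; 0 -4 4)² = 4/143, sgn +1
4πI² = N·(3j₀)²·(3jₘ)² = 720/1573
I = -1·√(0.457724/4π) = -0.19085211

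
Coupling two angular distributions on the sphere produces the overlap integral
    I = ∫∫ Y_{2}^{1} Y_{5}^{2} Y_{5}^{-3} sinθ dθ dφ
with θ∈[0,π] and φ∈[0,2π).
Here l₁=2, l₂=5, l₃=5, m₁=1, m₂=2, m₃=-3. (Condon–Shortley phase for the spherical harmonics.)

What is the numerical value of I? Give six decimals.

Rules hold: Σm=0, L=12 even, 3≤5≤7.
N = 5·11·11 = 605
Δ = 2!·2!·8!/13! = 1/38610
Racah Σ t=0..2: t=0:+1/2880 t=1:−1/576 t=2:+1/2880 = -1/960
⇒ 3j(2 5 5; 0 0 0)² = 10/429, sgn +1
Racah Σ t=0..1: t=0:+1/10080 t=1:−1/2880 = -1/4032
⇒ 3j(2 5 5; 1 2 -3)² = 10/429, sgn -1
4πI² = N·(3j₀)²·(3jₘ)² = 500/1521
I = -1·√(0.328731/4π) = -0.16173926

-0.161739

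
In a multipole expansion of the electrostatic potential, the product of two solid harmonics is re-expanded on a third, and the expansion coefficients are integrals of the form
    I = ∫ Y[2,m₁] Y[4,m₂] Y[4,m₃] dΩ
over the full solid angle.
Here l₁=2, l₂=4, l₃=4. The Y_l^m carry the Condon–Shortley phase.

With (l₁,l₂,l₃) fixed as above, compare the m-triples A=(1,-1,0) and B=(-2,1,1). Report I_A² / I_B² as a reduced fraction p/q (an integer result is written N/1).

1/20

Shared (l₁,l₂,l₃)=(2,4,4): N and (l;000)² cancel in I_A²/I_B².
A: Δ = 2!·2!·6!/11! = 1/13860; Racah Σ t=0..1: t=0:+1/72 t=1:−1/96 = 1/288; ⇒ 3j(2 4 4; 1 -1 0)² = 1/462, sgn +1
B: Δ = 2!·2!·6!/11! = 1/13860; Racah Σ t=2..2: t=2:+1/144 = 1/144; ⇒ 3j(2 4 4; -2 1 1)² = 10/231, sgn -1
I_A²/I_B² = (1/462)/(10/231) = 1/20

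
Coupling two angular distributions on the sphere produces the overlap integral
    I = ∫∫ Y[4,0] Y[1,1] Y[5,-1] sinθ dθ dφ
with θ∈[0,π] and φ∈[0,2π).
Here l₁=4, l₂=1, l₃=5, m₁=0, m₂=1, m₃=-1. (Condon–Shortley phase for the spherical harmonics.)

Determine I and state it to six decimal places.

m-sum 0 ✓  L=10 even ✓  3≤5≤5 ✓
Π(2lᵢ+1) = 9×3×11 = 297
triangle coeff Δ(4,1,5) = 1/495
Σ_t [0,0]: t=0:+1/576 = 1/576
(3j)²=5/99 [(4 1 5; 0 0 0)], sign=-1
Σ_t [0,0]: t=0:+1/1152 = 1/1152
(3j)²=1/33 [(4 1 5; 0 1 -1)], sign=+1
⇒ 4πI² = 5/11
I = (-1)√(5/11/(4π)) = -0.19018827

-0.190188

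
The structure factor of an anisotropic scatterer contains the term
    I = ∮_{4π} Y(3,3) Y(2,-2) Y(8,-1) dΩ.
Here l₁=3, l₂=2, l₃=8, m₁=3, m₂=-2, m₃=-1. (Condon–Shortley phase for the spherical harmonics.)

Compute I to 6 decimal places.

0.000000

triangle: need 1≤l₃≤5, have 8; I=0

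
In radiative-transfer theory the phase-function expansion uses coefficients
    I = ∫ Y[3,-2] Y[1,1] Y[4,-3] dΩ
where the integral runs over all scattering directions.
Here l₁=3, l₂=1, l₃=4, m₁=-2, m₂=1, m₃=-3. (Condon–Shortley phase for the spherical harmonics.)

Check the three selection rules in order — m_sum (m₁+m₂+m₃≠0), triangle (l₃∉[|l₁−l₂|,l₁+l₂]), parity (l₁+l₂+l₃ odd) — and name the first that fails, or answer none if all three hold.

Σmᵢ = -4  ✗
l₃∈[|l₁−l₂|,l₁+l₂]=[2,4], have l₃=4
Σlᵢ = 8 ⇒ even

m_sum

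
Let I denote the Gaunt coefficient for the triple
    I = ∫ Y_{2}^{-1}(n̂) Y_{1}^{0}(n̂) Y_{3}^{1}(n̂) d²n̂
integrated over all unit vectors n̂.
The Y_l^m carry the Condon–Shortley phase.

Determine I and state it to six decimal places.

-0.233597

Checks pass: Σm=0; 6 even; l₃=3∈[1,3].
(2·2+1)(2·1+1)(2·3+1) = 105
Δ: 0! 4! 2! / 7! → 1/105
sum: t=0:+1/4 = 1/4
3j²(2 1 3; 0 0 0) = Δ·Π!·Σ² = 3/35  (sign -1)
sum: t=0:+1/6 = 1/6
3j²(2 1 3; -1 0 1) = Δ·Π!·Σ² = 8/105  (sign +1)
combine: 4πI² = 105·3/35·8/105 = 24/35
take √, sign -1: I = -0.23359668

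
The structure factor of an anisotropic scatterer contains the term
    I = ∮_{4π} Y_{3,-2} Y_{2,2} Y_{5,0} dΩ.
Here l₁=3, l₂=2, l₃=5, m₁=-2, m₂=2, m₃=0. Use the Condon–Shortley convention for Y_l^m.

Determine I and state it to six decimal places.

0.053579

m-sum 0 ✓  L=10 even ✓  1≤5≤5 ✓
Π(2lᵢ+1) = 7×5×11 = 385
triangle coeff Δ(3,2,5) = 1/2310
Σ_t [0,0]: t=0:+1/144 = 1/144
(3j)²=10/231 [(3 2 5; 0 0 0)], sign=-1
Σ_t [0,0]: t=0:+1/2880 = 1/2880
(3j)²=1/462 [(3 2 5; -2 2 0)], sign=-1
⇒ 4πI² = 25/693
I = (+1)√(25/693/(4π)) = 0.05357948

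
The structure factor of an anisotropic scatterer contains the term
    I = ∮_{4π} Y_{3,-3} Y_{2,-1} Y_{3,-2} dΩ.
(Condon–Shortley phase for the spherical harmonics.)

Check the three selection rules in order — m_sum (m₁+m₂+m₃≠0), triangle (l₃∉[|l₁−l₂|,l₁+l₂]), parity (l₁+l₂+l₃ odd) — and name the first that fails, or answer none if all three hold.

m_sum

azimuthal sum: -3 − 1 − 2 = -6  ✗
1 ≤ 3 ≤ 5 (triangle on l)
L = 3 + 2 + 3 = 8 (even)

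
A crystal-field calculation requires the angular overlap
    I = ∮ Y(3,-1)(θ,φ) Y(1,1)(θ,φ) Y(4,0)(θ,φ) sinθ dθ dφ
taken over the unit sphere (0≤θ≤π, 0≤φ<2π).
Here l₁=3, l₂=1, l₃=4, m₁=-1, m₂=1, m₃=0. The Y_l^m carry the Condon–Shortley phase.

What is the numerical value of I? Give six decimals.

Checks pass: Σm=0; 8 even; l₃=4∈[2,4].
(2·3+1)(2·1+1)(2·4+1) = 189
Δ: 0! 6! 2! / 9! → 1/252
sum: t=0:+1/36 = 1/36
3j²(3 1 4; 0 0 0) = Δ·Π!·Σ² = 4/63  (sign +1)
sum: t=0:+1/96 = 1/96
3j²(3 1 4; -1 1 0) = Δ·Π!·Σ² = 1/42  (sign +1)
combine: 4πI² = 189·4/63·1/42 = 2/7
take √, sign +1: I = 0.15078601

0.150786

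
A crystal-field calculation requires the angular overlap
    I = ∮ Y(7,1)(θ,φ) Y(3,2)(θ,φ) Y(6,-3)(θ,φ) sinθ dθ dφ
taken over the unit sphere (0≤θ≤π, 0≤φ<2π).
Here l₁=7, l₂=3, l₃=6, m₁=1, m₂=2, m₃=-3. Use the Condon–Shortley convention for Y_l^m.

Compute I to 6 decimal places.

0.167202

m-sum 0 ✓  L=16 even ✓  4≤6≤10 ✓
Π(2lᵢ+1) = 15×7×13 = 1365
triangle coeff Δ(7,3,6) = 1/2042040
Σ_t [1,3]: t=1:−1/207360 t=2:+1/57600 t=3:−1/207360 = 1/129600
(3j)²=168/12155 [(7 3 6; 0 0 0)], sign=+1
Σ_t [3,4]: t=3:−1/362880 t=4:+1/1935360 = -13/5806080
(3j)²=195/10472 [(7 3 6; 1 2 -3)], sign=+1
⇒ 4πI² = 12285/34969
I = (+1)√(12285/34969/(4π)) = 0.16720184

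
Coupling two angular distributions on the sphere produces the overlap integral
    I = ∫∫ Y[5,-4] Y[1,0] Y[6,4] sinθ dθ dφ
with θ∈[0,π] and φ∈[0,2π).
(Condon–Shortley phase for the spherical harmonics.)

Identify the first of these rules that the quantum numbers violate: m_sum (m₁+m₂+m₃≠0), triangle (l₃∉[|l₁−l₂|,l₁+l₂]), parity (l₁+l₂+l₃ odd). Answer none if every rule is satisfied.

none

m₁+m₂+m₃ = -4 + 0 + 4 = 0  ✓
triangle: |5−1|=4 ≤ l₃=6 ≤ 5+1=6  ✓
parity: l₁+l₂+l₃ = 12 is even  ✓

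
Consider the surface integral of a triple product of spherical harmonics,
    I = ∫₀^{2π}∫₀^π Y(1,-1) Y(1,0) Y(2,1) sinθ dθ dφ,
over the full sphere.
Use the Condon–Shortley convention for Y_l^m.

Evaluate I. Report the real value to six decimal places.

-0.218510

Checks pass: Σm=0; 4 even; l₃=2∈[0,2].
(2·1+1)(2·1+1)(2·2+1) = 45
Δ: 0! 2! 2! / 5! → 1/30
sum: t=0:+1/1 = 1/1
3j²(1 1 2; 0 0 0) = Δ·Π!·Σ² = 2/15  (sign +1)
sum: t=0:+1/2 = 1/2
3j²(1 1 2; -1 0 1) = Δ·Π!·Σ² = 1/10  (sign -1)
combine: 4πI² = 45·2/15·1/10 = 3/5
take √, sign -1: I = -0.21850969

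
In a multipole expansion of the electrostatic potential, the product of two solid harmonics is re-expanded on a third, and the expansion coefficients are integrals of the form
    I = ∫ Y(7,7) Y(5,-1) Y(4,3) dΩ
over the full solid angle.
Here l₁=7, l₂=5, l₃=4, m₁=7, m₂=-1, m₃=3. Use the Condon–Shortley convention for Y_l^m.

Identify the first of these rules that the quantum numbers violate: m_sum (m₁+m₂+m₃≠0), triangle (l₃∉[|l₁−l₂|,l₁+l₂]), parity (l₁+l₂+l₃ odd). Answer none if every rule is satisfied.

azimuthal sum: 7 − 1 + 3 = 9  ✗
2 ≤ 4 ≤ 12 (triangle on l)
L = 7 + 5 + 4 = 16 (even)

m_sum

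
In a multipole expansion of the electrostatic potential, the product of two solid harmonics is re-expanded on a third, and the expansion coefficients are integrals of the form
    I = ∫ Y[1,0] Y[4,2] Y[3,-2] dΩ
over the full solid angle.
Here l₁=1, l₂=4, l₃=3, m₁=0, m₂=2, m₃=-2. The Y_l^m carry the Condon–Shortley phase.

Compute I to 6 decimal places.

Rules hold: Σm=0, L=8 even, 3≤3≤5.
N = 3·9·7 = 189
Δ = 2!·0!·6!/9! = 1/252
Racah Σ t=1..1: t=1:−1/36 = -1/36
⇒ 3j(1 4 3; 0 0 0)² = 4/63, sgn +1
Racah Σ t=1..1: t=1:−1/120 = -1/120
⇒ 3j(1 4 3; 0 2 -2)² = 1/21, sgn +1
4πI² = N·(3j₀)²·(3jₘ)² = 4/7
I = +1·√(0.571429/4π) = 0.21324362

0.213244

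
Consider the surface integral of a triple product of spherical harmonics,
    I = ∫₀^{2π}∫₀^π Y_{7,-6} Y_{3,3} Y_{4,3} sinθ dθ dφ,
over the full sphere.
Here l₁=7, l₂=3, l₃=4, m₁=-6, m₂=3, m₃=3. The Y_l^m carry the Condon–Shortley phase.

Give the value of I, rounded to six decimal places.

0.279120

m-sum 0 ✓  L=14 even ✓  4≤4≤10 ✓
Π(2lᵢ+1) = 15×7×9 = 945
triangle coeff Δ(7,3,4) = 1/45045
Σ_t [3,3]: t=3:−1/20736 = -1/20736
(3j)²=35/1287 [(7 3 4; 0 0 0)], sign=-1
Σ_t [6,6]: t=6:+1/3628800 = 1/3628800
(3j)²=4/105 [(7 3 4; -6 3 3)], sign=-1
⇒ 4πI² = 140/143
I = (+1)√(140/143/(4π)) = 0.27912007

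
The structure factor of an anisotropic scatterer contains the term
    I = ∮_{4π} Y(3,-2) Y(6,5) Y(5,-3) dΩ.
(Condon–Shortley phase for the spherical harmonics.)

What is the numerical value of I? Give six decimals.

Rules hold: Σm=0, L=14 even, 3≤5≤9.
N = 7·13·11 = 1001
Δ = 4!·2!·8!/15! = 1/675675
Racah Σ t=1..3: t=1:−1/8640 t=2:+1/2304 t=3:−1/8640 = 7/34560
⇒ 3j(3 6 5; 0 0 0)² = 7/429, sgn -1
Racah Σ t=3..4: t=3:−1/483840 t=4:+1/120960 = 1/161280
⇒ 3j(3 6 5; -2 5 -3)² = 2/91, sgn +1
4πI² = N·(3j₀)²·(3jₘ)² = 14/39
I = -1·√(0.358974/4π) = -0.16901560

-0.169016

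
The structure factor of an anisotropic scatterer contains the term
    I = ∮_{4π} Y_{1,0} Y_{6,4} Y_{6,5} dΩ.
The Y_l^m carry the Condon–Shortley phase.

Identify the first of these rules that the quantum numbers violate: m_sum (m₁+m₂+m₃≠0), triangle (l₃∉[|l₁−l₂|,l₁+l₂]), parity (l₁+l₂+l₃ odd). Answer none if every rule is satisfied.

m_sum

azimuthal sum: 0 + 4 + 5 = 9  ✗
5 ≤ 6 ≤ 7 (triangle on l)
L = 1 + 6 + 6 = 13 (odd)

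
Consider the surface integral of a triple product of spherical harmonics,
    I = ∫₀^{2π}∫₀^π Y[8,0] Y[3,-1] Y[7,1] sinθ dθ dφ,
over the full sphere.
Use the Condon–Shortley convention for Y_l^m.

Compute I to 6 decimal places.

Checks pass: Σm=0; 18 even; l₃=7∈[5,11].
(2·8+1)(2·3+1)(2·7+1) = 1785
Δ: 4! 12! 2! / 19! → 1/5290740
sum: t=1:−1/7257600 t=2:+1/2073600 t=3:−1/7257600 = 1/4838400
3j²(8 3 7; 0 0 0) = Δ·Π!·Σ² = 252/20995  (sign -1)
sum: t=0:+1/46448640 t=1:−1/3628800 t=2:+1/4147200 = -1/77414400
3j²(8 3 7; 0 -1 1) = Δ·Π!·Σ² = 3/41990  (sign -1)
combine: 4πI² = 1785·252/20995·3/41990 = 7938/5185765
take √, sign +1: I = 0.01103683

0.011037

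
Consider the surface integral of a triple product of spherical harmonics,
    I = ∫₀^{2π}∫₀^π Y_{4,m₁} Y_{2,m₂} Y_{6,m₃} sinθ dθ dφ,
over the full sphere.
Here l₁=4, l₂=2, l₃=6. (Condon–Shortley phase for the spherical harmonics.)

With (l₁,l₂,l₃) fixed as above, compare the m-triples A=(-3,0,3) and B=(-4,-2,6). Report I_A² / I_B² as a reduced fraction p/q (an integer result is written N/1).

Shared (l₁,l₂,l₃)=(4,2,6): N and (l;000)² cancel in I_A²/I_B².
A: Δ = 0!·8!·4!/13! = 1/6435; Racah Σ t=0..0: t=0:+1/20160 = 1/20160; ⇒ 3j(4 2 6; -3 0 3)² = 12/715, sgn -1
B: Δ = 0!·8!·4!/13! = 1/6435; Racah Σ t=0..0: t=0:+1/967680 = 1/967680; ⇒ 3j(4 2 6; -4 -2 6)² = 1/13, sgn +1
I_A²/I_B² = (12/715)/(1/13) = 12/55

12/55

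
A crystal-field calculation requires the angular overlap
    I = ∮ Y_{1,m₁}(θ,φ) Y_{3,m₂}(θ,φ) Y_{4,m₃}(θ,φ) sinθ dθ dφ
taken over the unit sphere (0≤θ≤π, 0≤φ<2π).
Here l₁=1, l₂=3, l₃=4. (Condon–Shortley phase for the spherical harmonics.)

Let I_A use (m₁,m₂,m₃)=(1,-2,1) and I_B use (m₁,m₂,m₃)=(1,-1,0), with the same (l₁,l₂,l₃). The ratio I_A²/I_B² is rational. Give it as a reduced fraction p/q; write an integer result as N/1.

l's match ⇒ only the (l;m) 3-j factors differ between A and B.
A: triangle coeff Δ(1,3,4) = 1/252; Σ_t [0,0]: t=0:+1/240 = 1/240; (3j)²=1/84 [(1 3 4; 1 -2 1)], sign=-1
B: triangle coeff Δ(1,3,4) = 1/252; Σ_t [0,0]: t=0:+1/96 = 1/96; (3j)²=1/42 [(1 3 4; 1 -1 0)], sign=+1
I_A²/I_B² = (1/84)/(1/42) = 1/2

1/2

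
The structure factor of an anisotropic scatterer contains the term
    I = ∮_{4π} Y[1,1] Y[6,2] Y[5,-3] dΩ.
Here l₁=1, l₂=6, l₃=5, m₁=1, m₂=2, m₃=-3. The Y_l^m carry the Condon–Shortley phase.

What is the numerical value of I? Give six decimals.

Rules hold: Σm=0, L=12 even, 5≤5≤7.
N = 3·13·11 = 429
Δ = 2!·0!·10!/13! = 1/858
Racah Σ t=1..1: t=1:−1/14400 = -1/14400
⇒ 3j(1 6 5; 0 0 0)² = 6/143, sgn +1
Racah Σ t=0..0: t=0:+1/161280 = 1/161280
⇒ 3j(1 6 5; 1 2 -3)² = 1/143, sgn +1
4πI² = N·(3j₀)²·(3jₘ)² = 18/143
I = +1·√(0.125874/4π) = 0.10008369

0.100084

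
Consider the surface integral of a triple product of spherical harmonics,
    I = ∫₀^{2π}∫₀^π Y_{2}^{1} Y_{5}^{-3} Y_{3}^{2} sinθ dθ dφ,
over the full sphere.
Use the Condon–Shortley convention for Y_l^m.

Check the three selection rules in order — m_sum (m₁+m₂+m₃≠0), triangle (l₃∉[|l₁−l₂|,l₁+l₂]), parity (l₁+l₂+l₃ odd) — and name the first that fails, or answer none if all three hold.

none

m₁+m₂+m₃ = 1 − 3 + 2 = 0  ✓
triangle: |2−5|=3 ≤ l₃=3 ≤ 2+5=7  ✓
parity: l₁+l₂+l₃ = 10 is even  ✓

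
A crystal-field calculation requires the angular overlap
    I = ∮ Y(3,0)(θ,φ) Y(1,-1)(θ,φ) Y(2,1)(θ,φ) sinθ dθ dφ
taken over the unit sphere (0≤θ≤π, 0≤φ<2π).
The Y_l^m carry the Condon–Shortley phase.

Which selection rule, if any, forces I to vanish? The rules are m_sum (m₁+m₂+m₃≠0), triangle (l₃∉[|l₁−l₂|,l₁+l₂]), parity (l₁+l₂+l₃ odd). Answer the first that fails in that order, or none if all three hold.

m₁+m₂+m₃ = 0 − 1 + 1 = 0  ✓
triangle: |3−1|=2 ≤ l₃=2 ≤ 3+1=4  ✓
parity: l₁+l₂+l₃ = 6 is even  ✓

none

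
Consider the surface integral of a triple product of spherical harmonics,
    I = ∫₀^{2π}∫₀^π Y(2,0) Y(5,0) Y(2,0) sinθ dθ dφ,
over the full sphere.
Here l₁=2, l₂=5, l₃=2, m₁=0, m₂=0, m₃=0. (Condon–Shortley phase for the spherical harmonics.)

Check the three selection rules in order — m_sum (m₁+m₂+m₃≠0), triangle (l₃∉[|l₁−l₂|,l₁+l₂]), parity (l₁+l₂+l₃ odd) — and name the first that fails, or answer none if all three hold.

triangle

azimuthal sum: 0 + 0 + 0 = 0  ✓
3 ≤ 2 ≤ 7 (triangle on l)  ✗
L = 2 + 5 + 2 = 9 (odd)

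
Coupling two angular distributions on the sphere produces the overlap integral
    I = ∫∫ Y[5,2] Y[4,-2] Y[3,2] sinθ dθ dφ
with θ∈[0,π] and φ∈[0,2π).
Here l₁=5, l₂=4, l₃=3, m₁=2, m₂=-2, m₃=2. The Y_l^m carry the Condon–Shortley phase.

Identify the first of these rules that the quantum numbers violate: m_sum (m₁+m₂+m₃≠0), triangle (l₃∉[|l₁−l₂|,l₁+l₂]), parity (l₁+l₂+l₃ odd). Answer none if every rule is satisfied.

m_sum

m₁+m₂+m₃ = 2 − 2 + 2 = 2  ✗
triangle: |5−4|=1 ≤ l₃=3 ≤ 5+4=9
parity: l₁+l₂+l₃ = 12 is even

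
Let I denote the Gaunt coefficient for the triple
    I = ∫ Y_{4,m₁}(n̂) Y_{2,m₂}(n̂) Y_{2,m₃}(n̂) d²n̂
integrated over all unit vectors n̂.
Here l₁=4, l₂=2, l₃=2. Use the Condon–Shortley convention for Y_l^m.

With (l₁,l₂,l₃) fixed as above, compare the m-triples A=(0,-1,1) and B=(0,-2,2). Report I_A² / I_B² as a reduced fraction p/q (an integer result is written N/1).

16/1

l's match ⇒ only the (l;m) 3-j factors differ between A and B.
A: triangle coeff Δ(4,2,2) = 1/630; Σ_t [1,1]: t=1:−1/36 = -1/36; (3j)²=8/315 [(4 2 2; 0 -1 1)], sign=+1
B: triangle coeff Δ(4,2,2) = 1/630; Σ_t [0,0]: t=0:+1/576 = 1/576; (3j)²=1/630 [(4 2 2; 0 -2 2)], sign=+1
I_A²/I_B² = (8/315)/(1/630) = 16/1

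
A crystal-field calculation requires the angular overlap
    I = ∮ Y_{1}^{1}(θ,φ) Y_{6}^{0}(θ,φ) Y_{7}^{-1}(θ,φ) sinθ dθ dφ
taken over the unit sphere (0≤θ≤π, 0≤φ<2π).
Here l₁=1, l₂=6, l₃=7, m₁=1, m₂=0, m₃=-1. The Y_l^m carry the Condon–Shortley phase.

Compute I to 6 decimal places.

m-sum 0 ✓  L=14 even ✓  5≤7≤7 ✓
Π(2lᵢ+1) = 3×13×15 = 585
triangle coeff Δ(1,6,7) = 1/1365
Σ_t [0,0]: t=0:+1/518400 = 1/518400
(3j)²=7/195 [(1 6 7; 0 0 0)], sign=-1
Σ_t [0,0]: t=0:+1/1036800 = 1/1036800
(3j)²=4/195 [(1 6 7; 1 0 -1)], sign=+1
⇒ 4πI² = 28/65
I = (-1)√(28/65/(4π)) = -0.18514731

-0.185147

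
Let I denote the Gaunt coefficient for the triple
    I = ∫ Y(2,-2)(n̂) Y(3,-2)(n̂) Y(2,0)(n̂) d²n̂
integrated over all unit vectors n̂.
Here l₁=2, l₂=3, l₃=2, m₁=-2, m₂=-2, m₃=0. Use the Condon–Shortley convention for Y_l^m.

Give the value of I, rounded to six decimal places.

0.000000

-2 − 2 + 0 = -4 ≠ 0: azimuthal integral kills it; I = 0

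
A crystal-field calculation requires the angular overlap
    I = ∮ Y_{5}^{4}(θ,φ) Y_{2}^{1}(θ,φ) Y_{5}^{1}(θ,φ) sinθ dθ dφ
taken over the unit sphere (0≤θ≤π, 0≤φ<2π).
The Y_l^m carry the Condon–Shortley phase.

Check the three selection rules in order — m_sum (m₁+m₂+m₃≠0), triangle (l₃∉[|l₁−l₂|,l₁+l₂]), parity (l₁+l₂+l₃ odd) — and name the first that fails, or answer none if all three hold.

m_sum

Σmᵢ = 6  ✗
l₃∈[|l₁−l₂|,l₁+l₂]=[3,7], have l₃=5
Σlᵢ = 12 ⇒ even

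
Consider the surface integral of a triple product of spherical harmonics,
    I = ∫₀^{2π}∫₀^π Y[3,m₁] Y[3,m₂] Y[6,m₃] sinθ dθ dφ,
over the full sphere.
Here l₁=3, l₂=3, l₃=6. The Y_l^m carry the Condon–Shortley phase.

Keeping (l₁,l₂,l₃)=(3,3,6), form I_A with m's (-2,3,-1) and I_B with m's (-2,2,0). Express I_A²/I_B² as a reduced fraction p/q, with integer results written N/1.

Shared (l₁,l₂,l₃)=(3,3,6): N and (l;000)² cancel in I_A²/I_B².
A: Δ = 0!·6!·6!/13! = 1/12012; Racah Σ t=0..0: t=0:+1/86400 = 1/86400; ⇒ 3j(3 3 6; -2 3 -1)² = 1/1716, sgn -1
B: Δ = 0!·6!·6!/13! = 1/12012; Racah Σ t=0..0: t=0:+1/14400 = 1/14400; ⇒ 3j(3 3 6; -2 2 0)² = 3/1001, sgn +1
I_A²/I_B² = (1/1716)/(3/1001) = 7/36

7/36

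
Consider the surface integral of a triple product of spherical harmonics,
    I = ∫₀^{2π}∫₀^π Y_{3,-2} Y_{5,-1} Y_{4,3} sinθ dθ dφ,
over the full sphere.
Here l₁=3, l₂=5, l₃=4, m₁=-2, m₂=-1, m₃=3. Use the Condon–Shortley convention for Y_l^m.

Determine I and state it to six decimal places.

m-sum 0 ✓  L=12 even ✓  2≤4≤8 ✓
Π(2lᵢ+1) = 7×11×9 = 693
triangle coeff Δ(3,5,4) = 1/180180
Σ_t [1,3]: t=1:−1/576 t=2:+1/144 t=3:−1/576 = 1/288
(3j)²=20/1001 [(3 5 4; 0 0 0)], sign=+1
Σ_t [3,4]: t=3:−1/1440 t=4:+1/17280 = -11/17280
(3j)²=11/468 [(3 5 4; -2 -1 3)], sign=+1
⇒ 4πI² = 55/169
I = (+1)√(55/169/(4π)) = 0.16092854

0.160929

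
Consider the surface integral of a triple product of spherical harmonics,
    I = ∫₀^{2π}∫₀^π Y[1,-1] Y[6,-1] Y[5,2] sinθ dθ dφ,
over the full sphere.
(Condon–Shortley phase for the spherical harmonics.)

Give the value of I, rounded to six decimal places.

m-sum 0 ✓  L=12 even ✓  5≤5≤7 ✓
Π(2lᵢ+1) = 3×13×11 = 429
triangle coeff Δ(1,6,5) = 1/858
Σ_t [1,1]: t=1:−1/14400 = -1/14400
(3j)²=6/143 [(1 6 5; 0 0 0)], sign=+1
Σ_t [2,2]: t=2:+1/60480 = 1/60480
(3j)²=5/429 [(1 6 5; -1 -1 2)], sign=-1
⇒ 4πI² = 30/143
I = (-1)√(30/143/(4π)) = -0.12920749

-0.129207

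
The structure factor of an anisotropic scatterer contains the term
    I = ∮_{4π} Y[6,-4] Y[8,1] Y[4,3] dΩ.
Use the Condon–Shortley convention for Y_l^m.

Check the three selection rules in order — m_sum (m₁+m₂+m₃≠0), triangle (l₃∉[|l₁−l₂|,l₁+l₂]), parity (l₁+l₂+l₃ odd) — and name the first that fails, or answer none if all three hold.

none

Σmᵢ = 0  ✓
l₃∈[|l₁−l₂|,l₁+l₂]=[2,14], have l₃=4  ✓
Σlᵢ = 18 ⇒ even  ✓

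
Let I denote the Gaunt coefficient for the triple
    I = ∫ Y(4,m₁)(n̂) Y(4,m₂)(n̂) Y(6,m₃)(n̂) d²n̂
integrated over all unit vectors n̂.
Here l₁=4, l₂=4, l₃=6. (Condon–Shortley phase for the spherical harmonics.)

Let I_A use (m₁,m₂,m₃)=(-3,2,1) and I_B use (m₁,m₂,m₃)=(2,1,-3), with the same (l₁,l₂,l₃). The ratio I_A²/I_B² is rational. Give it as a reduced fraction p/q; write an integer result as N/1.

l's match ⇒ only the (l;m) 3-j factors differ between A and B.
A: triangle coeff Δ(4,4,6) = 1/1261260; Σ_t [1,2]: t=1:−1/86400 t=2:+1/11520 = 13/172800; (3j)²=13/660 [(4 4 6; -3 2 1)], sign=-1
B: triangle coeff Δ(4,4,6) = 1/1261260; Σ_t [0,2]: t=0:+1/11520 t=1:−1/5760 t=2:+1/51840 = -7/103680; (3j)²=7/858 [(4 4 6; 2 1 -3)], sign=+1
I_A²/I_B² = (13/660)/(7/858) = 169/70

169/70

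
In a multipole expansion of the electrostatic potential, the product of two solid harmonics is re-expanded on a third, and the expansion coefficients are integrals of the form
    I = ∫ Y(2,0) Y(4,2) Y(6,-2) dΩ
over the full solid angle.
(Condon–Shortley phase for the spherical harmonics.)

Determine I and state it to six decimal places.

0.206144

Checks pass: Σm=0; 12 even; l₃=6∈[2,6].
(2·2+1)(2·4+1)(2·6+1) = 585
Δ: 0! 4! 8! / 13! → 1/6435
sum: t=0:+1/2304 = 1/2304
3j²(2 4 6; 0 0 0) = Δ·Π!·Σ² = 5/143  (sign +1)
sum: t=0:+1/5760 = 1/5760
3j²(2 4 6; 0 2 -2) = Δ·Π!·Σ² = 56/2145  (sign +1)
combine: 4πI² = 585·5/143·56/2145 = 840/1573
take √, sign +1: I = 0.20614383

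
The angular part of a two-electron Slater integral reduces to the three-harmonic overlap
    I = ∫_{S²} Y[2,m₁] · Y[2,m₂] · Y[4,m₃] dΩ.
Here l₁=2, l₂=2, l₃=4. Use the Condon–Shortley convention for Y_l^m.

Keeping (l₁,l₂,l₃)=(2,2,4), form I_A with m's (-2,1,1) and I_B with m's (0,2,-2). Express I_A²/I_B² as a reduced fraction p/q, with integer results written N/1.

1/3

Same 2,2,4: normalisation and zero-m 3j drop out of the ratio.
A: Δ: 0! 4! 4! / 9! → 1/630; sum: t=0:+1/144 = 1/144; 3j²(2 2 4; -2 1 1) = Δ·Π!·Σ² = 1/126  (sign -1)
B: Δ: 0! 4! 4! / 9! → 1/630; sum: t=0:+1/96 = 1/96; 3j²(2 2 4; 0 2 -2) = Δ·Π!·Σ² = 1/42  (sign +1)
I_A²/I_B² = (1/126)/(1/42) = 1/3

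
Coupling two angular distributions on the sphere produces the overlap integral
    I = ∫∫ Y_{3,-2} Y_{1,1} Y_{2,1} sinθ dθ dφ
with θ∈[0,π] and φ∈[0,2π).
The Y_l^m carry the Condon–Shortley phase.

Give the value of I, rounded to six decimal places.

0.261169

m-sum 0 ✓  L=6 even ✓  2≤2≤4 ✓
Π(2lᵢ+1) = 7×3×5 = 105
triangle coeff Δ(3,1,2) = 1/105
Σ_t [1,1]: t=1:−1/4 = -1/4
(3j)²=3/35 [(3 1 2; 0 0 0)], sign=-1
Σ_t [2,2]: t=2:+1/12 = 1/12
(3j)²=2/21 [(3 1 2; -2 1 1)], sign=-1
⇒ 4πI² = 6/7
I = (+1)√(6/7/(4π)) = 0.26116903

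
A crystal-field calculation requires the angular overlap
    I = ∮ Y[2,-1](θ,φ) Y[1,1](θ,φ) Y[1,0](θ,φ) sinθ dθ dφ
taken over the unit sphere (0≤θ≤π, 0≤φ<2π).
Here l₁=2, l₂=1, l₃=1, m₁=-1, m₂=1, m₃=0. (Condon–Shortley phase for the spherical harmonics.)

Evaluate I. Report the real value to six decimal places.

Checks pass: Σm=0; 4 even; l₃=1∈[1,3].
(2·2+1)(2·1+1)(2·1+1) = 45
Δ: 2! 2! 0! / 5! → 1/30
sum: t=1:−1/1 = -1/1
3j²(2 1 1; 0 0 0) = Δ·Π!·Σ² = 2/15  (sign +1)
sum: t=2:+1/2 = 1/2
3j²(2 1 1; -1 1 0) = Δ·Π!·Σ² = 1/10  (sign -1)
combine: 4πI² = 45·2/15·1/10 = 3/5
take √, sign -1: I = -0.21850969

-0.218510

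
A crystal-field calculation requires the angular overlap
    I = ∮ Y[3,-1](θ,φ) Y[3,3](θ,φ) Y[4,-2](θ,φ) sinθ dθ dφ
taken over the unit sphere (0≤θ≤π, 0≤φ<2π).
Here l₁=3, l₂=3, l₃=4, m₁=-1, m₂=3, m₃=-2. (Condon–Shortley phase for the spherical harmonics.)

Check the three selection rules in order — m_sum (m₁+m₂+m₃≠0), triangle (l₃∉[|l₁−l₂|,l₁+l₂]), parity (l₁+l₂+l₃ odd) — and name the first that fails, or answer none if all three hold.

none

azimuthal sum: -1 + 3 − 2 = 0  ✓
0 ≤ 4 ≤ 6 (triangle on l)  ✓
L = 3 + 3 + 4 = 10 (even)  ✓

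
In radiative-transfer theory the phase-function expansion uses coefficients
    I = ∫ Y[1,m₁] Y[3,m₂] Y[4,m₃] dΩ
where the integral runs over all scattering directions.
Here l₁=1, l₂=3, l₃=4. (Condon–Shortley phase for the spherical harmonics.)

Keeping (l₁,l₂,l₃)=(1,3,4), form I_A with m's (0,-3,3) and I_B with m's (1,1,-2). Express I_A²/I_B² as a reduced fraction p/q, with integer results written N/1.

Shared (l₁,l₂,l₃)=(1,3,4): N and (l;000)² cancel in I_A²/I_B².
A: Δ = 0!·2!·6!/9! = 1/252; Racah Σ t=0..0: t=0:+1/720 = 1/720; ⇒ 3j(1 3 4; 0 -3 3)² = 1/36, sgn -1
B: Δ = 0!·2!·6!/9! = 1/252; Racah Σ t=0..0: t=0:+1/96 = 1/96; ⇒ 3j(1 3 4; 1 1 -2)² = 5/84, sgn +1
I_A²/I_B² = (1/36)/(5/84) = 7/15

7/15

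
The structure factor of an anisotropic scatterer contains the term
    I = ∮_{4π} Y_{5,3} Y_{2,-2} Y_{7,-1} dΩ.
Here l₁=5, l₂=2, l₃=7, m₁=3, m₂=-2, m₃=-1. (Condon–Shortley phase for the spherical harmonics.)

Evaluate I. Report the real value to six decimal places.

Checks pass: Σm=0; 14 even; l₃=7∈[3,7].
(2·5+1)(2·2+1)(2·7+1) = 825
Δ: 0! 10! 4! / 15! → 1/15015
sum: t=0:+1/57600 = 1/57600
3j²(5 2 7; 0 0 0) = Δ·Π!·Σ² = 21/715  (sign -1)
sum: t=0:+1/1935360 = 1/1935360
3j²(5 2 7; 3 -2 -1) = Δ·Π!·Σ² = 1/1001  (sign +1)
combine: 4πI² = 825·21/715·1/1001 = 45/1859
take √, sign -1: I = -0.04388960

-0.043890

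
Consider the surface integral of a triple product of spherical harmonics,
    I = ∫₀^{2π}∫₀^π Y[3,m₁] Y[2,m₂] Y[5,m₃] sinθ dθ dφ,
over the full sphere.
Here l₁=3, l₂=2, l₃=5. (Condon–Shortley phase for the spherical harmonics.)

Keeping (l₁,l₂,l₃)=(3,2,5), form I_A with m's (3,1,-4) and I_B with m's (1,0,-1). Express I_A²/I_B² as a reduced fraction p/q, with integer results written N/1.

14/15

l's match ⇒ only the (l;m) 3-j factors differ between A and B.
A: triangle coeff Δ(3,2,5) = 1/2310; Σ_t [0,0]: t=0:+1/4320 = 1/4320; (3j)²=2/55 [(3 2 5; 3 1 -4)], sign=-1
B: triangle coeff Δ(3,2,5) = 1/2310; Σ_t [0,0]: t=0:+1/192 = 1/192; (3j)²=3/77 [(3 2 5; 1 0 -1)], sign=+1
I_A²/I_B² = (2/55)/(3/77) = 14/15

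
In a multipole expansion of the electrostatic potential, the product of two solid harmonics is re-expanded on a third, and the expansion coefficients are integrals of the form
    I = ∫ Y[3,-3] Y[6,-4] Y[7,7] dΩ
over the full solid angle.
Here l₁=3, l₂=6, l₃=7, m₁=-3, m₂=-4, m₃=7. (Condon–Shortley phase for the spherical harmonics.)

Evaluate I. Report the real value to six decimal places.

Rules hold: Σm=0, L=16 even, 3≤7≤9.
N = 7·13·15 = 1365
Δ = 2!·4!·10!/17! = 1/2042040
Racah Σ t=0..2: t=0:+1/207360 t=1:−1/57600 t=2:+1/207360 = -1/129600
⇒ 3j(3 6 7; 0 0 0)² = 168/12155, sgn +1
Racah Σ t=2..2: t=2:+1/174182400 = 1/174182400
⇒ 3j(3 6 7; -3 -4 7)² = 1/136, sgn +1
4πI² = N·(3j₀)²·(3jₘ)² = 441/3179
I = +1·√(0.138723/4π) = 0.10506767

0.105068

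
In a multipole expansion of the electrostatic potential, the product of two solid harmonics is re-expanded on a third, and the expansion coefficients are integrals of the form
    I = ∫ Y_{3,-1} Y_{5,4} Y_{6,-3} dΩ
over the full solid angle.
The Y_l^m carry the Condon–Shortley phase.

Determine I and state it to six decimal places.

Rules hold: Σm=0, L=14 even, 2≤6≤8.
N = 7·11·13 = 1001
Δ = 2!·4!·8!/15! = 1/675675
Racah Σ t=0..2: t=0:+1/8640 t=1:−1/2304 t=2:+1/8640 = -7/34560
⇒ 3j(3 5 6; 0 0 0)² = 7/429, sgn -1
Racah Σ t=1..2: t=1:−1/241920 t=2:+1/40320 = 1/48384
⇒ 3j(3 5 6; -1 4 -3)² = 24/1001, sgn -1
4πI² = N·(3j₀)²·(3jₘ)² = 56/143
I = +1·√(0.391608/4π) = 0.17653103

0.176531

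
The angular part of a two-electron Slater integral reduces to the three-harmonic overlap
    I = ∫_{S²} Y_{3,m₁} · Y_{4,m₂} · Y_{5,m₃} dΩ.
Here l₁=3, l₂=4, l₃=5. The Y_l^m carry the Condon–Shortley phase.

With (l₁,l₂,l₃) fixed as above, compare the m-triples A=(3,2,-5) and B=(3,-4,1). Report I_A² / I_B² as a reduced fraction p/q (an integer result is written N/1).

Shared (l₁,l₂,l₃)=(3,4,5): N and (l;000)² cancel in I_A²/I_B².
A: Δ = 2!·4!·6!/13! = 1/180180; Racah Σ t=0..0: t=0:+1/34560 = 1/34560; ⇒ 3j(3 4 5; 3 2 -5)² = 5/286, sgn +1
B: Δ = 2!·4!·6!/13! = 1/180180; Racah Σ t=0..0: t=0:+1/34560 = 1/34560; ⇒ 3j(3 4 5; 3 -4 1)² = 1/429, sgn +1
I_A²/I_B² = (5/286)/(1/429) = 15/2

15/2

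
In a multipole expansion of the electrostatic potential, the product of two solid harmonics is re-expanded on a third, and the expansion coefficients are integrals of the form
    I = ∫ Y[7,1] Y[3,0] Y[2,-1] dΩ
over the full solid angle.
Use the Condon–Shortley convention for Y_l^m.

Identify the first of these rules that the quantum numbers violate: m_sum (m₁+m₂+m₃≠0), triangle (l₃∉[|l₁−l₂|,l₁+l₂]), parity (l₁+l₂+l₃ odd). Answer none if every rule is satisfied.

Σmᵢ = 0  ✓
l₃∈[|l₁−l₂|,l₁+l₂]=[4,10], have l₃=2  ✗
Σlᵢ = 12 ⇒ even

triangle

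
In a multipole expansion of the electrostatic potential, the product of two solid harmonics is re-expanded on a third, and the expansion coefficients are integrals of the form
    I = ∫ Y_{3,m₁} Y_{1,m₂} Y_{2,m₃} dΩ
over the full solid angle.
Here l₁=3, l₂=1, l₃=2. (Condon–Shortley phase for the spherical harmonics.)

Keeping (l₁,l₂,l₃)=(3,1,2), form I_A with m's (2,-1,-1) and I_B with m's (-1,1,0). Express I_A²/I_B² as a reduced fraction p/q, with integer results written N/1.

5/3

l's match ⇒ only the (l;m) 3-j factors differ between A and B.
A: triangle coeff Δ(3,1,2) = 1/105; Σ_t [0,0]: t=0:+1/12 = 1/12; (3j)²=2/21 [(3 1 2; 2 -1 -1)], sign=-1
B: triangle coeff Δ(3,1,2) = 1/105; Σ_t [2,2]: t=2:+1/8 = 1/8; (3j)²=2/35 [(3 1 2; -1 1 0)], sign=+1
I_A²/I_B² = (2/21)/(2/35) = 5/3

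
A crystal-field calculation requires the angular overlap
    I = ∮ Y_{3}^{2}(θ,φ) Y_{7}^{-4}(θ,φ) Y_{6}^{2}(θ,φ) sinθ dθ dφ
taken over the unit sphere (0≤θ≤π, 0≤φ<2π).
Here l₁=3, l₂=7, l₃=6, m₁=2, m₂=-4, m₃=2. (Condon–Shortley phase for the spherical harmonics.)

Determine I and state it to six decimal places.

0.049256

Checks pass: Σm=0; 16 even; l₃=6∈[4,10].
(2·3+1)(2·7+1)(2·6+1) = 1365
Δ: 4! 2! 10! / 17! → 1/2042040
sum: t=1:−1/207360 t=2:+1/57600 t=3:−1/207360 = 1/129600
3j²(3 7 6; 0 0 0) = Δ·Π!·Σ² = 168/12155  (sign +1)
sum: t=0:+1/725760 t=1:−1/967680 = 1/2903040
3j²(3 7 6; 2 -4 2) = Δ·Π!·Σ² = 5/3094  (sign +1)
combine: 4πI² = 1365·168/12155·5/3094 = 1260/41327
take √, sign +1: I = 0.04925648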